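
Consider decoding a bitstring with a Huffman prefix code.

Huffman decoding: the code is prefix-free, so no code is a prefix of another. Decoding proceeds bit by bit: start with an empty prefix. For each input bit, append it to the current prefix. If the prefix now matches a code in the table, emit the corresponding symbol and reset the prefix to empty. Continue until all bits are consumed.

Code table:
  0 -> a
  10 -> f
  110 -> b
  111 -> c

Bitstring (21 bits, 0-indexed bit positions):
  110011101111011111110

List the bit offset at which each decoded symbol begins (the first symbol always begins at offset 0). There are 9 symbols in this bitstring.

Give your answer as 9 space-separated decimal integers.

Answer: 0 3 4 7 8 11 13 16 19

Derivation:
Bit 0: prefix='1' (no match yet)
Bit 1: prefix='11' (no match yet)
Bit 2: prefix='110' -> emit 'b', reset
Bit 3: prefix='0' -> emit 'a', reset
Bit 4: prefix='1' (no match yet)
Bit 5: prefix='11' (no match yet)
Bit 6: prefix='111' -> emit 'c', reset
Bit 7: prefix='0' -> emit 'a', reset
Bit 8: prefix='1' (no match yet)
Bit 9: prefix='11' (no match yet)
Bit 10: prefix='111' -> emit 'c', reset
Bit 11: prefix='1' (no match yet)
Bit 12: prefix='10' -> emit 'f', reset
Bit 13: prefix='1' (no match yet)
Bit 14: prefix='11' (no match yet)
Bit 15: prefix='111' -> emit 'c', reset
Bit 16: prefix='1' (no match yet)
Bit 17: prefix='11' (no match yet)
Bit 18: prefix='111' -> emit 'c', reset
Bit 19: prefix='1' (no match yet)
Bit 20: prefix='10' -> emit 'f', reset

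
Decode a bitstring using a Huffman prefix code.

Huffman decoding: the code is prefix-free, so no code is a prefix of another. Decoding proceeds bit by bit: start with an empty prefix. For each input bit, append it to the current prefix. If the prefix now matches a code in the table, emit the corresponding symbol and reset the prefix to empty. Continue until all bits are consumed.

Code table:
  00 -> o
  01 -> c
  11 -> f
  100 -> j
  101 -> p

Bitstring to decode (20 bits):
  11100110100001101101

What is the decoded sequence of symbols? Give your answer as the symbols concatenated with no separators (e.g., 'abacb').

Answer: fjfcoofcp

Derivation:
Bit 0: prefix='1' (no match yet)
Bit 1: prefix='11' -> emit 'f', reset
Bit 2: prefix='1' (no match yet)
Bit 3: prefix='10' (no match yet)
Bit 4: prefix='100' -> emit 'j', reset
Bit 5: prefix='1' (no match yet)
Bit 6: prefix='11' -> emit 'f', reset
Bit 7: prefix='0' (no match yet)
Bit 8: prefix='01' -> emit 'c', reset
Bit 9: prefix='0' (no match yet)
Bit 10: prefix='00' -> emit 'o', reset
Bit 11: prefix='0' (no match yet)
Bit 12: prefix='00' -> emit 'o', reset
Bit 13: prefix='1' (no match yet)
Bit 14: prefix='11' -> emit 'f', reset
Bit 15: prefix='0' (no match yet)
Bit 16: prefix='01' -> emit 'c', reset
Bit 17: prefix='1' (no match yet)
Bit 18: prefix='10' (no match yet)
Bit 19: prefix='101' -> emit 'p', reset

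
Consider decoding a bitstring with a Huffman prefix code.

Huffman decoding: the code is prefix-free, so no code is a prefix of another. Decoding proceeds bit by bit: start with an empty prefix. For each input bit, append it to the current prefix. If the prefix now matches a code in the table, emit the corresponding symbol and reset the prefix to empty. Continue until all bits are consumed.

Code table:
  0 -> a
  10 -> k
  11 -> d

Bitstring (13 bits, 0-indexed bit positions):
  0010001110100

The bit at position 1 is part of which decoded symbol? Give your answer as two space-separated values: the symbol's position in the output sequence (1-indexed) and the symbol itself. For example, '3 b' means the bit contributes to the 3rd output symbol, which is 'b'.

Answer: 2 a

Derivation:
Bit 0: prefix='0' -> emit 'a', reset
Bit 1: prefix='0' -> emit 'a', reset
Bit 2: prefix='1' (no match yet)
Bit 3: prefix='10' -> emit 'k', reset
Bit 4: prefix='0' -> emit 'a', reset
Bit 5: prefix='0' -> emit 'a', reset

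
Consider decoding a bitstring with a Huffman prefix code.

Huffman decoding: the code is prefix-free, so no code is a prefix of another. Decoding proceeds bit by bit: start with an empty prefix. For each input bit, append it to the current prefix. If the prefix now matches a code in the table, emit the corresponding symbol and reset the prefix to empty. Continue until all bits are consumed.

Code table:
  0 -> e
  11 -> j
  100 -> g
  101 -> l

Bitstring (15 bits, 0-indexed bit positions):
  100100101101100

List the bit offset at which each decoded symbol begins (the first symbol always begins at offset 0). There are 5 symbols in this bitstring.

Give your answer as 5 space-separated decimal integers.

Answer: 0 3 6 9 12

Derivation:
Bit 0: prefix='1' (no match yet)
Bit 1: prefix='10' (no match yet)
Bit 2: prefix='100' -> emit 'g', reset
Bit 3: prefix='1' (no match yet)
Bit 4: prefix='10' (no match yet)
Bit 5: prefix='100' -> emit 'g', reset
Bit 6: prefix='1' (no match yet)
Bit 7: prefix='10' (no match yet)
Bit 8: prefix='101' -> emit 'l', reset
Bit 9: prefix='1' (no match yet)
Bit 10: prefix='10' (no match yet)
Bit 11: prefix='101' -> emit 'l', reset
Bit 12: prefix='1' (no match yet)
Bit 13: prefix='10' (no match yet)
Bit 14: prefix='100' -> emit 'g', reset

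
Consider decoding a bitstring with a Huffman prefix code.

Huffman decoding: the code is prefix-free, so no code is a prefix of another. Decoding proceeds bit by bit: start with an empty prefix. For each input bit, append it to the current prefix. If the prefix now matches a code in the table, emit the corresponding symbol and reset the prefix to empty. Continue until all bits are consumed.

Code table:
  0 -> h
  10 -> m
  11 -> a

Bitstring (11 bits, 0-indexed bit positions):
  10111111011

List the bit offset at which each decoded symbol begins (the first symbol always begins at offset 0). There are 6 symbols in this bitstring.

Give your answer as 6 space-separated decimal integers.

Bit 0: prefix='1' (no match yet)
Bit 1: prefix='10' -> emit 'm', reset
Bit 2: prefix='1' (no match yet)
Bit 3: prefix='11' -> emit 'a', reset
Bit 4: prefix='1' (no match yet)
Bit 5: prefix='11' -> emit 'a', reset
Bit 6: prefix='1' (no match yet)
Bit 7: prefix='11' -> emit 'a', reset
Bit 8: prefix='0' -> emit 'h', reset
Bit 9: prefix='1' (no match yet)
Bit 10: prefix='11' -> emit 'a', reset

Answer: 0 2 4 6 8 9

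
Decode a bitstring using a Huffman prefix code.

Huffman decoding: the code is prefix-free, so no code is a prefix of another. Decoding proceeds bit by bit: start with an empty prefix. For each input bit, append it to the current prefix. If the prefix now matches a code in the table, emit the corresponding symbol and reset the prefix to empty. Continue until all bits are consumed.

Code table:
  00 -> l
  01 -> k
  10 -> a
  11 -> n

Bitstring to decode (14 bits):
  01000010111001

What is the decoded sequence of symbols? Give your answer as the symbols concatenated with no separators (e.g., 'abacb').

Answer: kllanak

Derivation:
Bit 0: prefix='0' (no match yet)
Bit 1: prefix='01' -> emit 'k', reset
Bit 2: prefix='0' (no match yet)
Bit 3: prefix='00' -> emit 'l', reset
Bit 4: prefix='0' (no match yet)
Bit 5: prefix='00' -> emit 'l', reset
Bit 6: prefix='1' (no match yet)
Bit 7: prefix='10' -> emit 'a', reset
Bit 8: prefix='1' (no match yet)
Bit 9: prefix='11' -> emit 'n', reset
Bit 10: prefix='1' (no match yet)
Bit 11: prefix='10' -> emit 'a', reset
Bit 12: prefix='0' (no match yet)
Bit 13: prefix='01' -> emit 'k', reset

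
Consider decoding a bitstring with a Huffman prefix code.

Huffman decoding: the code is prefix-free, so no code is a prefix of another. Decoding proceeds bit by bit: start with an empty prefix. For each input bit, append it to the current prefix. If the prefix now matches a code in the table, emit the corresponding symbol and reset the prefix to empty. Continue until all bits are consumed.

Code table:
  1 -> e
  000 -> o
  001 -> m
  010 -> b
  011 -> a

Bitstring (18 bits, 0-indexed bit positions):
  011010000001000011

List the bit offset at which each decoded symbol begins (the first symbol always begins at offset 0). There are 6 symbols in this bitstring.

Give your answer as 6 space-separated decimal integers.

Answer: 0 3 6 9 12 15

Derivation:
Bit 0: prefix='0' (no match yet)
Bit 1: prefix='01' (no match yet)
Bit 2: prefix='011' -> emit 'a', reset
Bit 3: prefix='0' (no match yet)
Bit 4: prefix='01' (no match yet)
Bit 5: prefix='010' -> emit 'b', reset
Bit 6: prefix='0' (no match yet)
Bit 7: prefix='00' (no match yet)
Bit 8: prefix='000' -> emit 'o', reset
Bit 9: prefix='0' (no match yet)
Bit 10: prefix='00' (no match yet)
Bit 11: prefix='001' -> emit 'm', reset
Bit 12: prefix='0' (no match yet)
Bit 13: prefix='00' (no match yet)
Bit 14: prefix='000' -> emit 'o', reset
Bit 15: prefix='0' (no match yet)
Bit 16: prefix='01' (no match yet)
Bit 17: prefix='011' -> emit 'a', reset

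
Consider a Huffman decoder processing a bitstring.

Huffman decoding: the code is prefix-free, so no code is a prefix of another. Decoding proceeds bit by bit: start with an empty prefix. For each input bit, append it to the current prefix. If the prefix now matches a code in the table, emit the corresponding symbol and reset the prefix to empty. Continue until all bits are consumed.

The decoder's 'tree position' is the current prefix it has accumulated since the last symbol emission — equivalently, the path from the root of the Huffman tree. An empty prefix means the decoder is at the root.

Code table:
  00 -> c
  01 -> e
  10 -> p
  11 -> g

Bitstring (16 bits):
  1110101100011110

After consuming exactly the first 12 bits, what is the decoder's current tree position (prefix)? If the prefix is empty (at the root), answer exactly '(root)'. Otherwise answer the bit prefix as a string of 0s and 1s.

Answer: (root)

Derivation:
Bit 0: prefix='1' (no match yet)
Bit 1: prefix='11' -> emit 'g', reset
Bit 2: prefix='1' (no match yet)
Bit 3: prefix='10' -> emit 'p', reset
Bit 4: prefix='1' (no match yet)
Bit 5: prefix='10' -> emit 'p', reset
Bit 6: prefix='1' (no match yet)
Bit 7: prefix='11' -> emit 'g', reset
Bit 8: prefix='0' (no match yet)
Bit 9: prefix='00' -> emit 'c', reset
Bit 10: prefix='0' (no match yet)
Bit 11: prefix='01' -> emit 'e', reset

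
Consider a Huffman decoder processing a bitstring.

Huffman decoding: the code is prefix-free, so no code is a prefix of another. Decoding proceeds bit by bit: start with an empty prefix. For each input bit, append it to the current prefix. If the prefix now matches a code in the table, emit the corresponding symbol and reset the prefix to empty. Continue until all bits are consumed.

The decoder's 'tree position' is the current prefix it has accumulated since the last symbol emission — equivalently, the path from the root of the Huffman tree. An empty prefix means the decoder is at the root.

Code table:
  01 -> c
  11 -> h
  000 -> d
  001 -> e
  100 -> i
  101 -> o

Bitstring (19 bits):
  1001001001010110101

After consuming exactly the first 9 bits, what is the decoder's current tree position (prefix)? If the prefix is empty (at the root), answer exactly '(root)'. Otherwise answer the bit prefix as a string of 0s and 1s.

Answer: (root)

Derivation:
Bit 0: prefix='1' (no match yet)
Bit 1: prefix='10' (no match yet)
Bit 2: prefix='100' -> emit 'i', reset
Bit 3: prefix='1' (no match yet)
Bit 4: prefix='10' (no match yet)
Bit 5: prefix='100' -> emit 'i', reset
Bit 6: prefix='1' (no match yet)
Bit 7: prefix='10' (no match yet)
Bit 8: prefix='100' -> emit 'i', reset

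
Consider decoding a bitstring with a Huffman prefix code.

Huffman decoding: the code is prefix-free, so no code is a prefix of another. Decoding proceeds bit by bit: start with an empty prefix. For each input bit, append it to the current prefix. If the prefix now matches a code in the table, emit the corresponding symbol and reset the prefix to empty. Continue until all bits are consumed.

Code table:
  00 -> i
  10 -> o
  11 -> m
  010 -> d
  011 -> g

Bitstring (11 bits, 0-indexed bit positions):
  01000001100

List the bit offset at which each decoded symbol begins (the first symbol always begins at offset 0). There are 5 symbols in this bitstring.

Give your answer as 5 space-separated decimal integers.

Bit 0: prefix='0' (no match yet)
Bit 1: prefix='01' (no match yet)
Bit 2: prefix='010' -> emit 'd', reset
Bit 3: prefix='0' (no match yet)
Bit 4: prefix='00' -> emit 'i', reset
Bit 5: prefix='0' (no match yet)
Bit 6: prefix='00' -> emit 'i', reset
Bit 7: prefix='1' (no match yet)
Bit 8: prefix='11' -> emit 'm', reset
Bit 9: prefix='0' (no match yet)
Bit 10: prefix='00' -> emit 'i', reset

Answer: 0 3 5 7 9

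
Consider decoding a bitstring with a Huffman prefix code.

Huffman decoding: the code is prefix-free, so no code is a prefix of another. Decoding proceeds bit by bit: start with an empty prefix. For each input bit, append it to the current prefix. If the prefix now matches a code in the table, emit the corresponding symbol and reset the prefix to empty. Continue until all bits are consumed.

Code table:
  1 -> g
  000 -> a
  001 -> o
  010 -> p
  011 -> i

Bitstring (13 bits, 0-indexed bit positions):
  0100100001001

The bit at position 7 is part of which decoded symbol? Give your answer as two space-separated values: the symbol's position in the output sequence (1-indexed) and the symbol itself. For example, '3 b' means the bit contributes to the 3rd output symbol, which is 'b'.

Answer: 3 a

Derivation:
Bit 0: prefix='0' (no match yet)
Bit 1: prefix='01' (no match yet)
Bit 2: prefix='010' -> emit 'p', reset
Bit 3: prefix='0' (no match yet)
Bit 4: prefix='01' (no match yet)
Bit 5: prefix='010' -> emit 'p', reset
Bit 6: prefix='0' (no match yet)
Bit 7: prefix='00' (no match yet)
Bit 8: prefix='000' -> emit 'a', reset
Bit 9: prefix='1' -> emit 'g', reset
Bit 10: prefix='0' (no match yet)
Bit 11: prefix='00' (no match yet)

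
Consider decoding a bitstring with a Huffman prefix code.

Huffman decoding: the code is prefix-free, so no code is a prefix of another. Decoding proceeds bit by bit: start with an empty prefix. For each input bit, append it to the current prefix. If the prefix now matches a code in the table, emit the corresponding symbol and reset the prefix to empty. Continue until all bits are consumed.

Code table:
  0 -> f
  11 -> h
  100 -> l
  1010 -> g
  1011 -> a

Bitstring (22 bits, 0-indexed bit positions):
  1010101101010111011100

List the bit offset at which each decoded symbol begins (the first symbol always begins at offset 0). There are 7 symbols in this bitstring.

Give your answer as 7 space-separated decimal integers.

Answer: 0 4 8 9 13 15 19

Derivation:
Bit 0: prefix='1' (no match yet)
Bit 1: prefix='10' (no match yet)
Bit 2: prefix='101' (no match yet)
Bit 3: prefix='1010' -> emit 'g', reset
Bit 4: prefix='1' (no match yet)
Bit 5: prefix='10' (no match yet)
Bit 6: prefix='101' (no match yet)
Bit 7: prefix='1011' -> emit 'a', reset
Bit 8: prefix='0' -> emit 'f', reset
Bit 9: prefix='1' (no match yet)
Bit 10: prefix='10' (no match yet)
Bit 11: prefix='101' (no match yet)
Bit 12: prefix='1010' -> emit 'g', reset
Bit 13: prefix='1' (no match yet)
Bit 14: prefix='11' -> emit 'h', reset
Bit 15: prefix='1' (no match yet)
Bit 16: prefix='10' (no match yet)
Bit 17: prefix='101' (no match yet)
Bit 18: prefix='1011' -> emit 'a', reset
Bit 19: prefix='1' (no match yet)
Bit 20: prefix='10' (no match yet)
Bit 21: prefix='100' -> emit 'l', reset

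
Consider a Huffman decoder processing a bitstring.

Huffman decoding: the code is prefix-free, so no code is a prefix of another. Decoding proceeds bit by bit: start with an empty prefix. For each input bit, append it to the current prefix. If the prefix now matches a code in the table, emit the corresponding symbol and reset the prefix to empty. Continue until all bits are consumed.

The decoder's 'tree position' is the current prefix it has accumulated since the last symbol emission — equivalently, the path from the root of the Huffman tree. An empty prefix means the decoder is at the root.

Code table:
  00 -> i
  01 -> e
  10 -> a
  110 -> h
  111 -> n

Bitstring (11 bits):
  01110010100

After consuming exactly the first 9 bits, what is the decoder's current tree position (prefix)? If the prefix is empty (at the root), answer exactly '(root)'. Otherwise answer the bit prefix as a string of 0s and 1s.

Bit 0: prefix='0' (no match yet)
Bit 1: prefix='01' -> emit 'e', reset
Bit 2: prefix='1' (no match yet)
Bit 3: prefix='11' (no match yet)
Bit 4: prefix='110' -> emit 'h', reset
Bit 5: prefix='0' (no match yet)
Bit 6: prefix='01' -> emit 'e', reset
Bit 7: prefix='0' (no match yet)
Bit 8: prefix='01' -> emit 'e', reset

Answer: (root)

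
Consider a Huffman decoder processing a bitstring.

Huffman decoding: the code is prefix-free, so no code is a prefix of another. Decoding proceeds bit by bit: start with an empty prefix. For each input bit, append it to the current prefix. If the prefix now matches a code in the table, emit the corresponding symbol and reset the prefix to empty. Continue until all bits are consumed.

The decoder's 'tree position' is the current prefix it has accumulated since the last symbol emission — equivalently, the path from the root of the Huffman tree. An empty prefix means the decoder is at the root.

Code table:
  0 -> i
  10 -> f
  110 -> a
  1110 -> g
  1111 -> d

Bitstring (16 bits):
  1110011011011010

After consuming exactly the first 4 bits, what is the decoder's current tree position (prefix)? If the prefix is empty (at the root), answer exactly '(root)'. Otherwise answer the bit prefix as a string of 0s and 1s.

Answer: (root)

Derivation:
Bit 0: prefix='1' (no match yet)
Bit 1: prefix='11' (no match yet)
Bit 2: prefix='111' (no match yet)
Bit 3: prefix='1110' -> emit 'g', reset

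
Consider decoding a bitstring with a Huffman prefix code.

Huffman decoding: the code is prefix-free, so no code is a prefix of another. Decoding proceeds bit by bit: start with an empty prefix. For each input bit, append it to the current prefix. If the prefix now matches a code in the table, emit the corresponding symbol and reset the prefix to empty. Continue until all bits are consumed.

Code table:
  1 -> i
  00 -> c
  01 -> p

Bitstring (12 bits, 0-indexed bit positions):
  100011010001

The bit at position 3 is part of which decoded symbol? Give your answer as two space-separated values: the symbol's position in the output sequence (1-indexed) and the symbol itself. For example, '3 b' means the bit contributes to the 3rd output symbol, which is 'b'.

Answer: 3 p

Derivation:
Bit 0: prefix='1' -> emit 'i', reset
Bit 1: prefix='0' (no match yet)
Bit 2: prefix='00' -> emit 'c', reset
Bit 3: prefix='0' (no match yet)
Bit 4: prefix='01' -> emit 'p', reset
Bit 5: prefix='1' -> emit 'i', reset
Bit 6: prefix='0' (no match yet)
Bit 7: prefix='01' -> emit 'p', reset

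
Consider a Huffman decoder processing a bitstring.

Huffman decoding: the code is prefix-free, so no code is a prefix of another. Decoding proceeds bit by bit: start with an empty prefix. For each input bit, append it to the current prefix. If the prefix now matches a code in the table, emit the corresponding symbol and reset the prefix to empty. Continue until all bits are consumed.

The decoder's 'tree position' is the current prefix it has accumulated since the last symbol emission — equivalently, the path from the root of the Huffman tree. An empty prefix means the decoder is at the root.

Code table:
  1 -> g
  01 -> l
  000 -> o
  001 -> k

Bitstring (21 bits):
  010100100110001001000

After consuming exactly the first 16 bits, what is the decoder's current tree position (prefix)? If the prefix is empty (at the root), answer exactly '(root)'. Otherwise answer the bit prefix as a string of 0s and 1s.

Answer: 0

Derivation:
Bit 0: prefix='0' (no match yet)
Bit 1: prefix='01' -> emit 'l', reset
Bit 2: prefix='0' (no match yet)
Bit 3: prefix='01' -> emit 'l', reset
Bit 4: prefix='0' (no match yet)
Bit 5: prefix='00' (no match yet)
Bit 6: prefix='001' -> emit 'k', reset
Bit 7: prefix='0' (no match yet)
Bit 8: prefix='00' (no match yet)
Bit 9: prefix='001' -> emit 'k', reset
Bit 10: prefix='1' -> emit 'g', reset
Bit 11: prefix='0' (no match yet)
Bit 12: prefix='00' (no match yet)
Bit 13: prefix='000' -> emit 'o', reset
Bit 14: prefix='1' -> emit 'g', reset
Bit 15: prefix='0' (no match yet)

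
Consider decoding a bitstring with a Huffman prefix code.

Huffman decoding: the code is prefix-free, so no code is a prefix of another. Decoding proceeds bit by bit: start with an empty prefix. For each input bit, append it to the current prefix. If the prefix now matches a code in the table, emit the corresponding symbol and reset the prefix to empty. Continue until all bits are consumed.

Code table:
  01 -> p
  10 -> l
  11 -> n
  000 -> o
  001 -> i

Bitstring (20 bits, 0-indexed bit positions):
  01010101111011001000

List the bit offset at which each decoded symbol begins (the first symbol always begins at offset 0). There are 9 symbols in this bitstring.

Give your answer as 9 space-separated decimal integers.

Bit 0: prefix='0' (no match yet)
Bit 1: prefix='01' -> emit 'p', reset
Bit 2: prefix='0' (no match yet)
Bit 3: prefix='01' -> emit 'p', reset
Bit 4: prefix='0' (no match yet)
Bit 5: prefix='01' -> emit 'p', reset
Bit 6: prefix='0' (no match yet)
Bit 7: prefix='01' -> emit 'p', reset
Bit 8: prefix='1' (no match yet)
Bit 9: prefix='11' -> emit 'n', reset
Bit 10: prefix='1' (no match yet)
Bit 11: prefix='10' -> emit 'l', reset
Bit 12: prefix='1' (no match yet)
Bit 13: prefix='11' -> emit 'n', reset
Bit 14: prefix='0' (no match yet)
Bit 15: prefix='00' (no match yet)
Bit 16: prefix='001' -> emit 'i', reset
Bit 17: prefix='0' (no match yet)
Bit 18: prefix='00' (no match yet)
Bit 19: prefix='000' -> emit 'o', reset

Answer: 0 2 4 6 8 10 12 14 17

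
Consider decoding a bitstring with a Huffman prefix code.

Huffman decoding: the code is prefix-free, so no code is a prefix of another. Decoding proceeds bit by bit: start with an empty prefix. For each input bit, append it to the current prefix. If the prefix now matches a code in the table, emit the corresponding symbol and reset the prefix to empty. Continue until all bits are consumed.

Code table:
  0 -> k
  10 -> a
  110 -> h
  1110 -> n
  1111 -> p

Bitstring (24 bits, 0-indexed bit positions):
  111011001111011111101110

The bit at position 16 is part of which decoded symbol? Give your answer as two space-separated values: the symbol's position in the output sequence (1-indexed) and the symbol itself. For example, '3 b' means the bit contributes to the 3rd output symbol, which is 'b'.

Bit 0: prefix='1' (no match yet)
Bit 1: prefix='11' (no match yet)
Bit 2: prefix='111' (no match yet)
Bit 3: prefix='1110' -> emit 'n', reset
Bit 4: prefix='1' (no match yet)
Bit 5: prefix='11' (no match yet)
Bit 6: prefix='110' -> emit 'h', reset
Bit 7: prefix='0' -> emit 'k', reset
Bit 8: prefix='1' (no match yet)
Bit 9: prefix='11' (no match yet)
Bit 10: prefix='111' (no match yet)
Bit 11: prefix='1111' -> emit 'p', reset
Bit 12: prefix='0' -> emit 'k', reset
Bit 13: prefix='1' (no match yet)
Bit 14: prefix='11' (no match yet)
Bit 15: prefix='111' (no match yet)
Bit 16: prefix='1111' -> emit 'p', reset
Bit 17: prefix='1' (no match yet)
Bit 18: prefix='11' (no match yet)
Bit 19: prefix='110' -> emit 'h', reset
Bit 20: prefix='1' (no match yet)

Answer: 6 p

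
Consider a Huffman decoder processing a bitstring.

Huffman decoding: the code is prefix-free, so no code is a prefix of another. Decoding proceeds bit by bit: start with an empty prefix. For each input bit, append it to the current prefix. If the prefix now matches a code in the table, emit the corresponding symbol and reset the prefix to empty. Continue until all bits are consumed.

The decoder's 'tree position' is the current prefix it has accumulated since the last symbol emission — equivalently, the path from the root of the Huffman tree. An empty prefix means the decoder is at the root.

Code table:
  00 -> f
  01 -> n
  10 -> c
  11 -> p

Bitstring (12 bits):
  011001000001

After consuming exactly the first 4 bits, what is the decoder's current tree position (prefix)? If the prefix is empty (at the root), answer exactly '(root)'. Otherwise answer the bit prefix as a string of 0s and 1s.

Bit 0: prefix='0' (no match yet)
Bit 1: prefix='01' -> emit 'n', reset
Bit 2: prefix='1' (no match yet)
Bit 3: prefix='10' -> emit 'c', reset

Answer: (root)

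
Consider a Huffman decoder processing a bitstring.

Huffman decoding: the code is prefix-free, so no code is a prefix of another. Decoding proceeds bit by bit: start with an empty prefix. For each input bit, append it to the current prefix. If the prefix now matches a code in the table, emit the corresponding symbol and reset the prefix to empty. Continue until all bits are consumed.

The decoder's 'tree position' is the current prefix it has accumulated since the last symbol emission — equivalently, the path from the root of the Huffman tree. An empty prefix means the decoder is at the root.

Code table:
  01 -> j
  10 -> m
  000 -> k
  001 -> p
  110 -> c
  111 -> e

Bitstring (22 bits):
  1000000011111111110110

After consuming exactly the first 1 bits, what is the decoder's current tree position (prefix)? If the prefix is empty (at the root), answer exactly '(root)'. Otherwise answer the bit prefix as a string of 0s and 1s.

Bit 0: prefix='1' (no match yet)

Answer: 1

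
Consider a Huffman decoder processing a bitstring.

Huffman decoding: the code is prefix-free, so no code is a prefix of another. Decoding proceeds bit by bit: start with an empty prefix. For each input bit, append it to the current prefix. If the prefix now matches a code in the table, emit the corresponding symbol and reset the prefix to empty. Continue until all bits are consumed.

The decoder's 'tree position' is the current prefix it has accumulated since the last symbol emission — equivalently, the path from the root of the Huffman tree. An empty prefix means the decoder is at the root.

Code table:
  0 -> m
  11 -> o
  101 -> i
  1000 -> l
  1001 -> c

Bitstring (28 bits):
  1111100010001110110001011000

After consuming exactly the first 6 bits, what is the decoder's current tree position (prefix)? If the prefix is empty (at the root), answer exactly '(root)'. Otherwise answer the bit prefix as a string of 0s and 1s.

Bit 0: prefix='1' (no match yet)
Bit 1: prefix='11' -> emit 'o', reset
Bit 2: prefix='1' (no match yet)
Bit 3: prefix='11' -> emit 'o', reset
Bit 4: prefix='1' (no match yet)
Bit 5: prefix='10' (no match yet)

Answer: 10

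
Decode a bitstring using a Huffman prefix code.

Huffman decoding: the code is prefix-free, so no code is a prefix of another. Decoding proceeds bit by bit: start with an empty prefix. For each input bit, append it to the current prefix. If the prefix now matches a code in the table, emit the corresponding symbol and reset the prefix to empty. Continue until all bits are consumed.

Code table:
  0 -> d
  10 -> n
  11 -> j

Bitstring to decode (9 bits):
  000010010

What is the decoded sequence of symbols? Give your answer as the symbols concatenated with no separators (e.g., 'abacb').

Answer: ddddndn

Derivation:
Bit 0: prefix='0' -> emit 'd', reset
Bit 1: prefix='0' -> emit 'd', reset
Bit 2: prefix='0' -> emit 'd', reset
Bit 3: prefix='0' -> emit 'd', reset
Bit 4: prefix='1' (no match yet)
Bit 5: prefix='10' -> emit 'n', reset
Bit 6: prefix='0' -> emit 'd', reset
Bit 7: prefix='1' (no match yet)
Bit 8: prefix='10' -> emit 'n', reset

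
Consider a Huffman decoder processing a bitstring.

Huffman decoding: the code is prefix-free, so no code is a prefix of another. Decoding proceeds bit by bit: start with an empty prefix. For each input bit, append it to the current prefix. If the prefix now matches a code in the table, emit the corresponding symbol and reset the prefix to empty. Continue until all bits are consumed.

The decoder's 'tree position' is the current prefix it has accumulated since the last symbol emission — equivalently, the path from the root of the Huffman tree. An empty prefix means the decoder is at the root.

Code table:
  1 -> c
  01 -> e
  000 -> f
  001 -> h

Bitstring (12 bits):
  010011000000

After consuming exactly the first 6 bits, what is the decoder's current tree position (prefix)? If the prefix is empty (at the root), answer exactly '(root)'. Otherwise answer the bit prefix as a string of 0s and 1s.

Bit 0: prefix='0' (no match yet)
Bit 1: prefix='01' -> emit 'e', reset
Bit 2: prefix='0' (no match yet)
Bit 3: prefix='00' (no match yet)
Bit 4: prefix='001' -> emit 'h', reset
Bit 5: prefix='1' -> emit 'c', reset

Answer: (root)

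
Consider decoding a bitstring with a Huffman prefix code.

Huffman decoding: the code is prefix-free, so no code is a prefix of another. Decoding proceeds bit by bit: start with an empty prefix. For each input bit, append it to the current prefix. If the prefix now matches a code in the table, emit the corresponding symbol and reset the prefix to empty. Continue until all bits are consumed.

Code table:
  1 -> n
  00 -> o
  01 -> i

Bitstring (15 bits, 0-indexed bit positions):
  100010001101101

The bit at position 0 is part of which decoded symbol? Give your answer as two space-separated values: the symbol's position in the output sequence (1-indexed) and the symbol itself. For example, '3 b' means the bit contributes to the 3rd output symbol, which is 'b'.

Answer: 1 n

Derivation:
Bit 0: prefix='1' -> emit 'n', reset
Bit 1: prefix='0' (no match yet)
Bit 2: prefix='00' -> emit 'o', reset
Bit 3: prefix='0' (no match yet)
Bit 4: prefix='01' -> emit 'i', reset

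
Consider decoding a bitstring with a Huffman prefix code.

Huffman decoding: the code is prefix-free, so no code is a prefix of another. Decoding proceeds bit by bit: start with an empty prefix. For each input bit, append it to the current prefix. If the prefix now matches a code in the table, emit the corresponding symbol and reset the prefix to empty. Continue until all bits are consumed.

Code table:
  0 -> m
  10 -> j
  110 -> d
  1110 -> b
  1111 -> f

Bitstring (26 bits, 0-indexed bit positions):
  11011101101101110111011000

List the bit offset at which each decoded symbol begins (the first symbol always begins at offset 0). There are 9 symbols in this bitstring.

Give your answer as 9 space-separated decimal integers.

Bit 0: prefix='1' (no match yet)
Bit 1: prefix='11' (no match yet)
Bit 2: prefix='110' -> emit 'd', reset
Bit 3: prefix='1' (no match yet)
Bit 4: prefix='11' (no match yet)
Bit 5: prefix='111' (no match yet)
Bit 6: prefix='1110' -> emit 'b', reset
Bit 7: prefix='1' (no match yet)
Bit 8: prefix='11' (no match yet)
Bit 9: prefix='110' -> emit 'd', reset
Bit 10: prefix='1' (no match yet)
Bit 11: prefix='11' (no match yet)
Bit 12: prefix='110' -> emit 'd', reset
Bit 13: prefix='1' (no match yet)
Bit 14: prefix='11' (no match yet)
Bit 15: prefix='111' (no match yet)
Bit 16: prefix='1110' -> emit 'b', reset
Bit 17: prefix='1' (no match yet)
Bit 18: prefix='11' (no match yet)
Bit 19: prefix='111' (no match yet)
Bit 20: prefix='1110' -> emit 'b', reset
Bit 21: prefix='1' (no match yet)
Bit 22: prefix='11' (no match yet)
Bit 23: prefix='110' -> emit 'd', reset
Bit 24: prefix='0' -> emit 'm', reset
Bit 25: prefix='0' -> emit 'm', reset

Answer: 0 3 7 10 13 17 21 24 25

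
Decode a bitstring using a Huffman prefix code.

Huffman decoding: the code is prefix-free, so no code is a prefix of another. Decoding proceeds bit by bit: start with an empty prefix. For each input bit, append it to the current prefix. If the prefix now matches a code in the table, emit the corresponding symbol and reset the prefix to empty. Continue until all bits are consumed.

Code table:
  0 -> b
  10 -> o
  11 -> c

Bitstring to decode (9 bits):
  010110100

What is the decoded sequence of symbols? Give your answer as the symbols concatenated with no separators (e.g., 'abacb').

Bit 0: prefix='0' -> emit 'b', reset
Bit 1: prefix='1' (no match yet)
Bit 2: prefix='10' -> emit 'o', reset
Bit 3: prefix='1' (no match yet)
Bit 4: prefix='11' -> emit 'c', reset
Bit 5: prefix='0' -> emit 'b', reset
Bit 6: prefix='1' (no match yet)
Bit 7: prefix='10' -> emit 'o', reset
Bit 8: prefix='0' -> emit 'b', reset

Answer: bocbob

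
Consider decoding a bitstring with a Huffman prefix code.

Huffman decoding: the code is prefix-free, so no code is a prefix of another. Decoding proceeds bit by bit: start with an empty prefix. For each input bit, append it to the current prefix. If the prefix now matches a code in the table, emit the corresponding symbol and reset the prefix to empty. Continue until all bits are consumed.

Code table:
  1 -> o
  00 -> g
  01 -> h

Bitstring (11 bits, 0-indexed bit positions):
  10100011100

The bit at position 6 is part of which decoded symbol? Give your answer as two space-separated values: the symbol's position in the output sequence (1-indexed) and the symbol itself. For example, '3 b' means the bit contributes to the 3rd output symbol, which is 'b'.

Answer: 4 h

Derivation:
Bit 0: prefix='1' -> emit 'o', reset
Bit 1: prefix='0' (no match yet)
Bit 2: prefix='01' -> emit 'h', reset
Bit 3: prefix='0' (no match yet)
Bit 4: prefix='00' -> emit 'g', reset
Bit 5: prefix='0' (no match yet)
Bit 6: prefix='01' -> emit 'h', reset
Bit 7: prefix='1' -> emit 'o', reset
Bit 8: prefix='1' -> emit 'o', reset
Bit 9: prefix='0' (no match yet)
Bit 10: prefix='00' -> emit 'g', reset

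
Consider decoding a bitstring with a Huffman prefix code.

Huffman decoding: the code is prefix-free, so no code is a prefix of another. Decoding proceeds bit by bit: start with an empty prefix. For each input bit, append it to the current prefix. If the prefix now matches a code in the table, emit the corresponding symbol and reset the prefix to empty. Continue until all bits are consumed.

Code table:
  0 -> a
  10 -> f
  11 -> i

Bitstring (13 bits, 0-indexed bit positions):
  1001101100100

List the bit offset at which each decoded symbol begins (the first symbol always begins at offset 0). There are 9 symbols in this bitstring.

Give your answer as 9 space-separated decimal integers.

Answer: 0 2 3 5 6 8 9 10 12

Derivation:
Bit 0: prefix='1' (no match yet)
Bit 1: prefix='10' -> emit 'f', reset
Bit 2: prefix='0' -> emit 'a', reset
Bit 3: prefix='1' (no match yet)
Bit 4: prefix='11' -> emit 'i', reset
Bit 5: prefix='0' -> emit 'a', reset
Bit 6: prefix='1' (no match yet)
Bit 7: prefix='11' -> emit 'i', reset
Bit 8: prefix='0' -> emit 'a', reset
Bit 9: prefix='0' -> emit 'a', reset
Bit 10: prefix='1' (no match yet)
Bit 11: prefix='10' -> emit 'f', reset
Bit 12: prefix='0' -> emit 'a', reset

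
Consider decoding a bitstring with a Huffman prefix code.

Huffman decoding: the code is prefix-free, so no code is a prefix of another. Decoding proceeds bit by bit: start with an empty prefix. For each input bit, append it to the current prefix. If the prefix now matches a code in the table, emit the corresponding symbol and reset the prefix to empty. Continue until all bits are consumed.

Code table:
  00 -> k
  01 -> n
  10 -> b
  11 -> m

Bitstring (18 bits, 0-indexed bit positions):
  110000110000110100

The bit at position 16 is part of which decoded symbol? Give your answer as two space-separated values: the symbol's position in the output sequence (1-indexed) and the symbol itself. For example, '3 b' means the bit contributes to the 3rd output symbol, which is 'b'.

Answer: 9 k

Derivation:
Bit 0: prefix='1' (no match yet)
Bit 1: prefix='11' -> emit 'm', reset
Bit 2: prefix='0' (no match yet)
Bit 3: prefix='00' -> emit 'k', reset
Bit 4: prefix='0' (no match yet)
Bit 5: prefix='00' -> emit 'k', reset
Bit 6: prefix='1' (no match yet)
Bit 7: prefix='11' -> emit 'm', reset
Bit 8: prefix='0' (no match yet)
Bit 9: prefix='00' -> emit 'k', reset
Bit 10: prefix='0' (no match yet)
Bit 11: prefix='00' -> emit 'k', reset
Bit 12: prefix='1' (no match yet)
Bit 13: prefix='11' -> emit 'm', reset
Bit 14: prefix='0' (no match yet)
Bit 15: prefix='01' -> emit 'n', reset
Bit 16: prefix='0' (no match yet)
Bit 17: prefix='00' -> emit 'k', reset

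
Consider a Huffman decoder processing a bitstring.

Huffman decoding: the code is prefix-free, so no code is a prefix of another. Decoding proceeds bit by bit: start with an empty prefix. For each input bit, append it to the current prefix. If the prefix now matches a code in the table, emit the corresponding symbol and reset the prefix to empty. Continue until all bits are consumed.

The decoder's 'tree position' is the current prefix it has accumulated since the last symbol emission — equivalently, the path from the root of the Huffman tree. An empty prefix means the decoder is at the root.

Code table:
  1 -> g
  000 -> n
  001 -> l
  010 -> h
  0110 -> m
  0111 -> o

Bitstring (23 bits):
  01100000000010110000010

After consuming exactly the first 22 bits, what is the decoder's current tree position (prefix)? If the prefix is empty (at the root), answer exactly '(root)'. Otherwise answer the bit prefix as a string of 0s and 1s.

Bit 0: prefix='0' (no match yet)
Bit 1: prefix='01' (no match yet)
Bit 2: prefix='011' (no match yet)
Bit 3: prefix='0110' -> emit 'm', reset
Bit 4: prefix='0' (no match yet)
Bit 5: prefix='00' (no match yet)
Bit 6: prefix='000' -> emit 'n', reset
Bit 7: prefix='0' (no match yet)
Bit 8: prefix='00' (no match yet)
Bit 9: prefix='000' -> emit 'n', reset
Bit 10: prefix='0' (no match yet)
Bit 11: prefix='00' (no match yet)
Bit 12: prefix='001' -> emit 'l', reset
Bit 13: prefix='0' (no match yet)
Bit 14: prefix='01' (no match yet)
Bit 15: prefix='011' (no match yet)
Bit 16: prefix='0110' -> emit 'm', reset
Bit 17: prefix='0' (no match yet)
Bit 18: prefix='00' (no match yet)
Bit 19: prefix='000' -> emit 'n', reset
Bit 20: prefix='0' (no match yet)
Bit 21: prefix='01' (no match yet)

Answer: 01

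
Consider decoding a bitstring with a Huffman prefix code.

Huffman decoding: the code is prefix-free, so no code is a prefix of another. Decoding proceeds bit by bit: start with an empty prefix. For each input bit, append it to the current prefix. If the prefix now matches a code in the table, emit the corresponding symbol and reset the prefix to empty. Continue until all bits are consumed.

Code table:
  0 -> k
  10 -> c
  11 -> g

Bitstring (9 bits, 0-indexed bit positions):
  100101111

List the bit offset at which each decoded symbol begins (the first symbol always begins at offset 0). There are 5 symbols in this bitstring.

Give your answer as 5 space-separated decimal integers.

Bit 0: prefix='1' (no match yet)
Bit 1: prefix='10' -> emit 'c', reset
Bit 2: prefix='0' -> emit 'k', reset
Bit 3: prefix='1' (no match yet)
Bit 4: prefix='10' -> emit 'c', reset
Bit 5: prefix='1' (no match yet)
Bit 6: prefix='11' -> emit 'g', reset
Bit 7: prefix='1' (no match yet)
Bit 8: prefix='11' -> emit 'g', reset

Answer: 0 2 3 5 7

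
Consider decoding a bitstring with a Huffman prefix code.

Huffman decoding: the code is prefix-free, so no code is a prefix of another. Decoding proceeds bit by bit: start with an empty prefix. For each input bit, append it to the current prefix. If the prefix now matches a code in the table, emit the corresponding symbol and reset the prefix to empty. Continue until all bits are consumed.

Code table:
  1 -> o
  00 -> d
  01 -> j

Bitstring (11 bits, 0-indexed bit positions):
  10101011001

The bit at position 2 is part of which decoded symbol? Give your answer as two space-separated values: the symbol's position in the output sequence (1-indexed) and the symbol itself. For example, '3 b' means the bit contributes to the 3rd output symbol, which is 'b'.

Bit 0: prefix='1' -> emit 'o', reset
Bit 1: prefix='0' (no match yet)
Bit 2: prefix='01' -> emit 'j', reset
Bit 3: prefix='0' (no match yet)
Bit 4: prefix='01' -> emit 'j', reset
Bit 5: prefix='0' (no match yet)
Bit 6: prefix='01' -> emit 'j', reset

Answer: 2 j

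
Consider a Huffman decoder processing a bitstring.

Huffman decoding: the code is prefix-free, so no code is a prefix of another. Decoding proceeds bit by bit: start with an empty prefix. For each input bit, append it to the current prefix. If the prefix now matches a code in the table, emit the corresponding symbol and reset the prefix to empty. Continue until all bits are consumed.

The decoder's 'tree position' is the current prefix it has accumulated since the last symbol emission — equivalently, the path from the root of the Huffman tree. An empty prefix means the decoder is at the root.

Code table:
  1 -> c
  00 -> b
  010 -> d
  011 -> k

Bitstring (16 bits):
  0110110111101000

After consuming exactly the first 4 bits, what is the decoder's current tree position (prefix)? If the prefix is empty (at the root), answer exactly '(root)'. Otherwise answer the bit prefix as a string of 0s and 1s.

Answer: 0

Derivation:
Bit 0: prefix='0' (no match yet)
Bit 1: prefix='01' (no match yet)
Bit 2: prefix='011' -> emit 'k', reset
Bit 3: prefix='0' (no match yet)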